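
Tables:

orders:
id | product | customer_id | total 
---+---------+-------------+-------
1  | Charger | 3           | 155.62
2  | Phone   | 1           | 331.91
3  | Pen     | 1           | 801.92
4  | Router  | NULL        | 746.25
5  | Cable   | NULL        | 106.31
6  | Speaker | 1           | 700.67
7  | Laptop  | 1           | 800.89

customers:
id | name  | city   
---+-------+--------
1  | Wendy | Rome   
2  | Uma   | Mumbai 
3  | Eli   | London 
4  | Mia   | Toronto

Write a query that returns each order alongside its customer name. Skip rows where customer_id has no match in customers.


INNER JOIN keeps only orders rows whose customer_id matches an id in customers. Walk through each order:
  - order 1 (Charger): customer_id=3 -> matches Eli
  - order 2 (Phone): customer_id=1 -> matches Wendy
  - order 3 (Pen): customer_id=1 -> matches Wendy
  - order 4 (Router): customer_id=NULL, no match -> dropped
  - order 5 (Cable): customer_id=NULL, no match -> dropped
  - order 6 (Speaker): customer_id=1 -> matches Wendy
  - order 7 (Laptop): customer_id=1 -> matches Wendy
So 2 of 7 rows are dropped.

SQL:
SELECT a.product, b.name AS customer
FROM orders a
INNER JOIN customers b ON a.customer_id = b.id

Result:
product | customer
--------+---------
Charger | Eli     
Phone   | Wendy   
Pen     | Wendy   
Speaker | Wendy   
Laptop  | Wendy   


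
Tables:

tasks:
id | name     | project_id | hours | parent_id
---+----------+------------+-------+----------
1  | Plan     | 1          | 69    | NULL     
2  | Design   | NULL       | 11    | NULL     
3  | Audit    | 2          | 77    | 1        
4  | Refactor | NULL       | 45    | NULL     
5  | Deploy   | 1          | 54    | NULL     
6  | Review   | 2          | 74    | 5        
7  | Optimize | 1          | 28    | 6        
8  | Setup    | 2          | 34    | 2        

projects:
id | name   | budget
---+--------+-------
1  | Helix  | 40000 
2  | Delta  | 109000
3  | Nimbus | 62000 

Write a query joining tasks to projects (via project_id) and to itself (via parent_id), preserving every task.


Two LEFT JOINs from the same base table tasks: one to projects via project_id, one to tasks itself via parent_id. Both are LEFT so every task is preserved.
Match against projects:
  - task 1 (Plan): project_id=1 -> matches Helix
  - task 2 (Design): project_id=NULL, no match -> kept with NULL
  - task 3 (Audit): project_id=2 -> matches Delta
  - task 4 (Refactor): project_id=NULL, no match -> kept with NULL
  - task 5 (Deploy): project_id=1 -> matches Helix
  - task 6 (Review): project_id=2 -> matches Delta
  - task 7 (Optimize): project_id=1 -> matches Helix
  - task 8 (Setup): project_id=2 -> matches Delta
Match against tasks (self):
  - task 1 (Plan): parent_id=NULL -> NULL
  - task 2 (Design): parent_id=NULL -> NULL
  - task 3 (Audit): parent_id=1 -> Plan
  - task 4 (Refactor): parent_id=NULL -> NULL
  - task 5 (Deploy): parent_id=NULL -> NULL
  - task 6 (Review): parent_id=5 -> Deploy
  - task 7 (Optimize): parent_id=6 -> Review
  - task 8 (Setup): parent_id=2 -> Design

SQL:
SELECT a.name, b.name AS project, c.name AS parent
FROM tasks a
LEFT JOIN projects b ON a.project_id = b.id
LEFT JOIN tasks c ON a.parent_id = c.id

Result:
name     | project | parent
---------+---------+-------
Plan     | Helix   | NULL  
Design   | NULL    | NULL  
Audit    | Delta   | Plan  
Refactor | NULL    | NULL  
Deploy   | Helix   | NULL  
Review   | Delta   | Deploy
Optimize | Helix   | Review
Setup    | Delta   | Design


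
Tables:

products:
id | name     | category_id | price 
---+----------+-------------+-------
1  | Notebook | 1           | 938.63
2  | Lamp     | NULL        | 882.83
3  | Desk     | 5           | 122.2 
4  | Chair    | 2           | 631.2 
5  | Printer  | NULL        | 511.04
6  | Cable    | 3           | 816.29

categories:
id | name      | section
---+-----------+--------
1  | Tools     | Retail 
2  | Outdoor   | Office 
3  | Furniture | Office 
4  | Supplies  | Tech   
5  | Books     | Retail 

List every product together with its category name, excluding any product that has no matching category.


INNER JOIN keeps only products rows whose category_id matches an id in categories. Walk through each product:
  - product 1 (Notebook): category_id=1 -> matches Tools
  - product 2 (Lamp): category_id=NULL, no match -> dropped
  - product 3 (Desk): category_id=5 -> matches Books
  - product 4 (Chair): category_id=2 -> matches Outdoor
  - product 5 (Printer): category_id=NULL, no match -> dropped
  - product 6 (Cable): category_id=3 -> matches Furniture
So 2 of 6 rows are dropped.

SQL:
SELECT a.name, b.name AS category
FROM products a
INNER JOIN categories b ON a.category_id = b.id

Result:
name     | category 
---------+----------
Notebook | Tools    
Desk     | Books    
Chair    | Outdoor  
Cable    | Furniture


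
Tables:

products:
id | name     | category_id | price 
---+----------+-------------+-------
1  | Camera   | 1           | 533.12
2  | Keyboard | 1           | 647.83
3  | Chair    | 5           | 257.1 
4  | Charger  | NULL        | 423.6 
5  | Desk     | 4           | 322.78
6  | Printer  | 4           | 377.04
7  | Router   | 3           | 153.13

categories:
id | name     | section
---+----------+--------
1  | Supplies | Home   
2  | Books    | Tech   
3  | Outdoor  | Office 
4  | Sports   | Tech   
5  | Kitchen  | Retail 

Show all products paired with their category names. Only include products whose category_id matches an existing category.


INNER JOIN keeps only products rows whose category_id matches an id in categories. Walk through each product:
  - product 1 (Camera): category_id=1 -> matches Supplies
  - product 2 (Keyboard): category_id=1 -> matches Supplies
  - product 3 (Chair): category_id=5 -> matches Kitchen
  - product 4 (Charger): category_id=NULL, no match -> dropped
  - product 5 (Desk): category_id=4 -> matches Sports
  - product 6 (Printer): category_id=4 -> matches Sports
  - product 7 (Router): category_id=3 -> matches Outdoor
So 1 of 7 rows is dropped.

SQL:
SELECT a.name, b.name AS category
FROM products a
INNER JOIN categories b ON a.category_id = b.id

Result:
name     | category
---------+---------
Camera   | Supplies
Keyboard | Supplies
Chair    | Kitchen 
Desk     | Sports  
Printer  | Sports  
Router   | Outdoor 


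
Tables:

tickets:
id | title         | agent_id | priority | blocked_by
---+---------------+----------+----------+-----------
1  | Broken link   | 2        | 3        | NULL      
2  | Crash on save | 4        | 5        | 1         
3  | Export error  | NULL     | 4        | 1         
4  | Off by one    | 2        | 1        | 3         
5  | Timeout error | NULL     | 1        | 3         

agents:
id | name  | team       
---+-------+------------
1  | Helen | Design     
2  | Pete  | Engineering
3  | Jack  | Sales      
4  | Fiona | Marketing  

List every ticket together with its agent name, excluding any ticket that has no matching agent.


INNER JOIN keeps only tickets rows whose agent_id matches an id in agents. Walk through each ticket:
  - ticket 1 (Broken link): agent_id=2 -> matches Pete
  - ticket 2 (Crash on save): agent_id=4 -> matches Fiona
  - ticket 3 (Export error): agent_id=NULL, no match -> dropped
  - ticket 4 (Off by one): agent_id=2 -> matches Pete
  - ticket 5 (Timeout error): agent_id=NULL, no match -> dropped
So 2 of 5 rows are dropped.

SQL:
SELECT a.title, b.name AS agent
FROM tickets a
INNER JOIN agents b ON a.agent_id = b.id

Result:
title         | agent
--------------+------
Broken link   | Pete 
Crash on save | Fiona
Off by one    | Pete 


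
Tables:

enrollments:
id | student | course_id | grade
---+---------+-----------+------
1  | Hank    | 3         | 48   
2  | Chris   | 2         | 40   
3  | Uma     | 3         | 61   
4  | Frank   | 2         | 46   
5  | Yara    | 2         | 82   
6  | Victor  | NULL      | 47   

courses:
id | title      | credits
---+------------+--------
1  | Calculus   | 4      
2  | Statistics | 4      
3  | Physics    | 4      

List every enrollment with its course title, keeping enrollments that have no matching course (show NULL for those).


LEFT JOIN keeps every row from enrollments (the left table); where course_id has no match in courses, the course columns become NULL. Walk through each enrollment:
  - enrollment 1 (Hank): course_id=3 -> matches Physics
  - enrollment 2 (Chris): course_id=2 -> matches Statistics
  - enrollment 3 (Uma): course_id=3 -> matches Physics
  - enrollment 4 (Frank): course_id=2 -> matches Statistics
  - enrollment 5 (Yara): course_id=2 -> matches Statistics
  - enrollment 6 (Victor): course_id=NULL, no match -> kept with NULL
All 6 rows appear; 1 has NULL course.

SQL:
SELECT a.student, b.title AS course
FROM enrollments a
LEFT JOIN courses b ON a.course_id = b.id

Result:
student | course    
--------+-----------
Hank    | Physics   
Chris   | Statistics
Uma     | Physics   
Frank   | Statistics
Yara    | Statistics
Victor  | NULL      


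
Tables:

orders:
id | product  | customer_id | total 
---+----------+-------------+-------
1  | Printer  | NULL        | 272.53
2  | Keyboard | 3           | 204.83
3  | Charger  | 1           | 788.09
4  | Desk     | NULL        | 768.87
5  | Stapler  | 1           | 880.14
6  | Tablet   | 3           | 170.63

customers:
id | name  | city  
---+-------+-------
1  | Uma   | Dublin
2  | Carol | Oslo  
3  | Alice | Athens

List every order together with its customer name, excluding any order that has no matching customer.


INNER JOIN keeps only orders rows whose customer_id matches an id in customers. Walk through each order:
  - order 1 (Printer): customer_id=NULL, no match -> dropped
  - order 2 (Keyboard): customer_id=3 -> matches Alice
  - order 3 (Charger): customer_id=1 -> matches Uma
  - order 4 (Desk): customer_id=NULL, no match -> dropped
  - order 5 (Stapler): customer_id=1 -> matches Uma
  - order 6 (Tablet): customer_id=3 -> matches Alice
So 2 of 6 rows are dropped.

SQL:
SELECT a.product, b.name AS customer
FROM orders a
INNER JOIN customers b ON a.customer_id = b.id

Result:
product  | customer
---------+---------
Keyboard | Alice   
Charger  | Uma     
Stapler  | Uma     
Tablet   | Alice   


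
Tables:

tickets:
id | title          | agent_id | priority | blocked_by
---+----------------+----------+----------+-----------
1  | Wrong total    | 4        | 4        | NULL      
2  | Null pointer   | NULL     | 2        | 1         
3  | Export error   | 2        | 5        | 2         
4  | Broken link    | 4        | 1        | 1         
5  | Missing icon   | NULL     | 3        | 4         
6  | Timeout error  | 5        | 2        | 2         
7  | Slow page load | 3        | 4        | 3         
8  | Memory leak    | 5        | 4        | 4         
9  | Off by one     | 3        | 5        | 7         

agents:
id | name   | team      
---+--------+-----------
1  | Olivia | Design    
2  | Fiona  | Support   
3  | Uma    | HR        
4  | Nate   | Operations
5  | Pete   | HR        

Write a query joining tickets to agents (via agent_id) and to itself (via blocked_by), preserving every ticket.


Two LEFT JOINs from the same base table tickets: one to agents via agent_id, one to tickets itself via blocked_by. Both are LEFT so every ticket is preserved.
Match against agents:
  - ticket 1 (Wrong total): agent_id=4 -> matches Nate
  - ticket 2 (Null pointer): agent_id=NULL, no match -> kept with NULL
  - ticket 3 (Export error): agent_id=2 -> matches Fiona
  - ticket 4 (Broken link): agent_id=4 -> matches Nate
  - ticket 5 (Missing icon): agent_id=NULL, no match -> kept with NULL
  - ticket 6 (Timeout error): agent_id=5 -> matches Pete
  - ticket 7 (Slow page load): agent_id=3 -> matches Uma
  - ticket 8 (Memory leak): agent_id=5 -> matches Pete
  - ticket 9 (Off by one): agent_id=3 -> matches Uma
Match against tickets (self):
  - ticket 1 (Wrong total): blocked_by=NULL -> NULL
  - ticket 2 (Null pointer): blocked_by=1 -> Wrong total
  - ticket 3 (Export error): blocked_by=2 -> Null pointer
  - ticket 4 (Broken link): blocked_by=1 -> Wrong total
  - ticket 5 (Missing icon): blocked_by=4 -> Broken link
  - ticket 6 (Timeout error): blocked_by=2 -> Null pointer
  - ticket 7 (Slow page load): blocked_by=3 -> Export error
  - ticket 8 (Memory leak): blocked_by=4 -> Broken link
  - ticket 9 (Off by one): blocked_by=7 -> Slow page load

SQL:
SELECT a.title, b.name AS agent, c.title AS blocked_by
FROM tickets a
LEFT JOIN agents b ON a.agent_id = b.id
LEFT JOIN tickets c ON a.blocked_by = c.id

Result:
title          | agent | blocked_by    
---------------+-------+---------------
Wrong total    | Nate  | NULL          
Null pointer   | NULL  | Wrong total   
Export error   | Fiona | Null pointer  
Broken link    | Nate  | Wrong total   
Missing icon   | NULL  | Broken link   
Timeout error  | Pete  | Null pointer  
Slow page load | Uma   | Export error  
Memory leak    | Pete  | Broken link   
Off by one     | Uma   | Slow page load


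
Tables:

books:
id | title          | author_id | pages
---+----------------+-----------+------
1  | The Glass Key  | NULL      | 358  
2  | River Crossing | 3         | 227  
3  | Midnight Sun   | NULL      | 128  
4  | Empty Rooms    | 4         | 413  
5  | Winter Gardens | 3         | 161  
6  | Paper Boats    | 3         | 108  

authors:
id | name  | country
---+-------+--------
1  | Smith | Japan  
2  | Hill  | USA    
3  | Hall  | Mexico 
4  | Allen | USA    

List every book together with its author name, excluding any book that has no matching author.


INNER JOIN keeps only books rows whose author_id matches an id in authors. Walk through each book:
  - book 1 (The Glass Key): author_id=NULL, no match -> dropped
  - book 2 (River Crossing): author_id=3 -> matches Hall
  - book 3 (Midnight Sun): author_id=NULL, no match -> dropped
  - book 4 (Empty Rooms): author_id=4 -> matches Allen
  - book 5 (Winter Gardens): author_id=3 -> matches Hall
  - book 6 (Paper Boats): author_id=3 -> matches Hall
So 2 of 6 rows are dropped.

SQL:
SELECT a.title, b.name AS author
FROM books a
INNER JOIN authors b ON a.author_id = b.id

Result:
title          | author
---------------+-------
River Crossing | Hall  
Empty Rooms    | Allen 
Winter Gardens | Hall  
Paper Boats    | Hall  


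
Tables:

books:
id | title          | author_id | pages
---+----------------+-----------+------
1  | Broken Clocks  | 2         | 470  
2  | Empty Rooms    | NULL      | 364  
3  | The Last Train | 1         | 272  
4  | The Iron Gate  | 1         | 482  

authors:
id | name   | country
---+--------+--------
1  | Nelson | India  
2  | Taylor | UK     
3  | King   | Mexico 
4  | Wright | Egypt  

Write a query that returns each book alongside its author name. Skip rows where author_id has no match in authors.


INNER JOIN keeps only books rows whose author_id matches an id in authors. Walk through each book:
  - book 1 (Broken Clocks): author_id=2 -> matches Taylor
  - book 2 (Empty Rooms): author_id=NULL, no match -> dropped
  - book 3 (The Last Train): author_id=1 -> matches Nelson
  - book 4 (The Iron Gate): author_id=1 -> matches Nelson
So 1 of 4 rows is dropped.

SQL:
SELECT a.title, b.name AS author
FROM books a
INNER JOIN authors b ON a.author_id = b.id

Result:
title          | author
---------------+-------
Broken Clocks  | Taylor
The Last Train | Nelson
The Iron Gate  | Nelson


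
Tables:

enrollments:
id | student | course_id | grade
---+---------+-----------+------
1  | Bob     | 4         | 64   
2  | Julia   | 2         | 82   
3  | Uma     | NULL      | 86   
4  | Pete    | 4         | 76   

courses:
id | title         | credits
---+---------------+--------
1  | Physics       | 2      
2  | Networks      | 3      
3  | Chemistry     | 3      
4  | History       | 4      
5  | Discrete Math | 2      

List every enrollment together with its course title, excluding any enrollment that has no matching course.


INNER JOIN keeps only enrollments rows whose course_id matches an id in courses. Walk through each enrollment:
  - enrollment 1 (Bob): course_id=4 -> matches History
  - enrollment 2 (Julia): course_id=2 -> matches Networks
  - enrollment 3 (Uma): course_id=NULL, no match -> dropped
  - enrollment 4 (Pete): course_id=4 -> matches History
So 1 of 4 rows is dropped.

SQL:
SELECT a.student, b.title AS course
FROM enrollments a
INNER JOIN courses b ON a.course_id = b.id

Result:
student | course  
--------+---------
Bob     | History 
Julia   | Networks
Pete    | History 


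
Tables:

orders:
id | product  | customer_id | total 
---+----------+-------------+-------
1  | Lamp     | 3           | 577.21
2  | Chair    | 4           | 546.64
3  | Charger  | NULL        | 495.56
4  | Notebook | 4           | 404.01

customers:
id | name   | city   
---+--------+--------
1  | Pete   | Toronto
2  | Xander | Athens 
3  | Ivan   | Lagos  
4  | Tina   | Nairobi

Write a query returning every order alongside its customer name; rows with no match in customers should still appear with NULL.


LEFT JOIN keeps every row from orders (the left table); where customer_id has no match in customers, the customer columns become NULL. Walk through each order:
  - order 1 (Lamp): customer_id=3 -> matches Ivan
  - order 2 (Chair): customer_id=4 -> matches Tina
  - order 3 (Charger): customer_id=NULL, no match -> kept with NULL
  - order 4 (Notebook): customer_id=4 -> matches Tina
All 4 rows appear; 1 has NULL customer.

SQL:
SELECT a.product, b.name AS customer
FROM orders a
LEFT JOIN customers b ON a.customer_id = b.id

Result:
product  | customer
---------+---------
Lamp     | Ivan    
Chair    | Tina    
Charger  | NULL    
Notebook | Tina    


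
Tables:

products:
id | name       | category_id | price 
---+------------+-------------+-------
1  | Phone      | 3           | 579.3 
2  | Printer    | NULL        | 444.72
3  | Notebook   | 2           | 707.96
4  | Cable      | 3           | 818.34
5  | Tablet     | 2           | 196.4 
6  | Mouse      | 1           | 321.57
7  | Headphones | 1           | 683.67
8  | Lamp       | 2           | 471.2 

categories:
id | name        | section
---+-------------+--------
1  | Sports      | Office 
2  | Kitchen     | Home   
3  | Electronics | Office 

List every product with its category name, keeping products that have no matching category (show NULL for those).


LEFT JOIN keeps every row from products (the left table); where category_id has no match in categories, the category columns become NULL. Walk through each product:
  - product 1 (Phone): category_id=3 -> matches Electronics
  - product 2 (Printer): category_id=NULL, no match -> kept with NULL
  - product 3 (Notebook): category_id=2 -> matches Kitchen
  - product 4 (Cable): category_id=3 -> matches Electronics
  - product 5 (Tablet): category_id=2 -> matches Kitchen
  - product 6 (Mouse): category_id=1 -> matches Sports
  - product 7 (Headphones): category_id=1 -> matches Sports
  - product 8 (Lamp): category_id=2 -> matches Kitchen
All 8 rows appear; 1 has NULL category.

SQL:
SELECT a.name, b.name AS category
FROM products a
LEFT JOIN categories b ON a.category_id = b.id

Result:
name       | category   
-----------+------------
Phone      | Electronics
Printer    | NULL       
Notebook   | Kitchen    
Cable      | Electronics
Tablet     | Kitchen    
Mouse      | Sports     
Headphones | Sports     
Lamp       | Kitchen    


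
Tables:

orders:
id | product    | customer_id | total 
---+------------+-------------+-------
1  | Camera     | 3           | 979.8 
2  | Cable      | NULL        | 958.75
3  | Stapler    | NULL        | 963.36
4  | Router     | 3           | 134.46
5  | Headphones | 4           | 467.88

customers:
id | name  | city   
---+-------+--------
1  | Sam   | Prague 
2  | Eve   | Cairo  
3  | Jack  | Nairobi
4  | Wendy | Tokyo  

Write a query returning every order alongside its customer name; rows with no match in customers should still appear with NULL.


LEFT JOIN keeps every row from orders (the left table); where customer_id has no match in customers, the customer columns become NULL. Walk through each order:
  - order 1 (Camera): customer_id=3 -> matches Jack
  - order 2 (Cable): customer_id=NULL, no match -> kept with NULL
  - order 3 (Stapler): customer_id=NULL, no match -> kept with NULL
  - order 4 (Router): customer_id=3 -> matches Jack
  - order 5 (Headphones): customer_id=4 -> matches Wendy
All 5 rows appear; 2 have NULL customer.

SQL:
SELECT a.product, b.name AS customer
FROM orders a
LEFT JOIN customers b ON a.customer_id = b.id

Result:
product    | customer
-----------+---------
Camera     | Jack    
Cable      | NULL    
Stapler    | NULL    
Router     | Jack    
Headphones | Wendy   


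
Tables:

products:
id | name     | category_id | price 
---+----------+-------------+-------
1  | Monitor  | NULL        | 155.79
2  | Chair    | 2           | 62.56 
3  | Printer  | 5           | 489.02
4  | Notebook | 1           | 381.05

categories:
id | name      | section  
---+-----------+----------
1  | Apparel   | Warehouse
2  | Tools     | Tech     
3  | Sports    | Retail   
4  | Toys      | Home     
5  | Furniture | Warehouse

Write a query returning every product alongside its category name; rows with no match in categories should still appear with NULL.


LEFT JOIN keeps every row from products (the left table); where category_id has no match in categories, the category columns become NULL. Walk through each product:
  - product 1 (Monitor): category_id=NULL, no match -> kept with NULL
  - product 2 (Chair): category_id=2 -> matches Tools
  - product 3 (Printer): category_id=5 -> matches Furniture
  - product 4 (Notebook): category_id=1 -> matches Apparel
All 4 rows appear; 1 has NULL category.

SQL:
SELECT a.name, b.name AS category
FROM products a
LEFT JOIN categories b ON a.category_id = b.id

Result:
name     | category 
---------+----------
Monitor  | NULL     
Chair    | Tools    
Printer  | Furniture
Notebook | Apparel  


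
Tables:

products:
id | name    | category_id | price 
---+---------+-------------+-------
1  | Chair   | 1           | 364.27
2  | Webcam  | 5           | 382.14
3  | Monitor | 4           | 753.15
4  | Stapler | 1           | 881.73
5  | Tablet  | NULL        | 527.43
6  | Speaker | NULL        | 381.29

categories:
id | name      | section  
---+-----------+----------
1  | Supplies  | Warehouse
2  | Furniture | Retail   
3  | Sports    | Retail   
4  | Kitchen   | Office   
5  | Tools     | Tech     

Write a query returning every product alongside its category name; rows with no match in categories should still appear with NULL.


LEFT JOIN keeps every row from products (the left table); where category_id has no match in categories, the category columns become NULL. Walk through each product:
  - product 1 (Chair): category_id=1 -> matches Supplies
  - product 2 (Webcam): category_id=5 -> matches Tools
  - product 3 (Monitor): category_id=4 -> matches Kitchen
  - product 4 (Stapler): category_id=1 -> matches Supplies
  - product 5 (Tablet): category_id=NULL, no match -> kept with NULL
  - product 6 (Speaker): category_id=NULL, no match -> kept with NULL
All 6 rows appear; 2 have NULL category.

SQL:
SELECT a.name, b.name AS category
FROM products a
LEFT JOIN categories b ON a.category_id = b.id

Result:
name    | category
--------+---------
Chair   | Supplies
Webcam  | Tools   
Monitor | Kitchen 
Stapler | Supplies
Tablet  | NULL    
Speaker | NULL    


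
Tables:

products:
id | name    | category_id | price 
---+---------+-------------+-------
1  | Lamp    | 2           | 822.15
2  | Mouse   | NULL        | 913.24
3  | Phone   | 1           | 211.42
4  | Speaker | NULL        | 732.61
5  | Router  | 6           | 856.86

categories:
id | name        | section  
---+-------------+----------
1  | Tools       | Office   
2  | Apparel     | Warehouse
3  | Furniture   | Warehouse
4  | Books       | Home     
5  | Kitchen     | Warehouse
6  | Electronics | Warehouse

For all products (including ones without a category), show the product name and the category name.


LEFT JOIN keeps every row from products (the left table); where category_id has no match in categories, the category columns become NULL. Walk through each product:
  - product 1 (Lamp): category_id=2 -> matches Apparel
  - product 2 (Mouse): category_id=NULL, no match -> kept with NULL
  - product 3 (Phone): category_id=1 -> matches Tools
  - product 4 (Speaker): category_id=NULL, no match -> kept with NULL
  - product 5 (Router): category_id=6 -> matches Electronics
All 5 rows appear; 2 have NULL category.

SQL:
SELECT a.name, b.name AS category
FROM products a
LEFT JOIN categories b ON a.category_id = b.id

Result:
name    | category   
--------+------------
Lamp    | Apparel    
Mouse   | NULL       
Phone   | Tools      
Speaker | NULL       
Router  | Electronics


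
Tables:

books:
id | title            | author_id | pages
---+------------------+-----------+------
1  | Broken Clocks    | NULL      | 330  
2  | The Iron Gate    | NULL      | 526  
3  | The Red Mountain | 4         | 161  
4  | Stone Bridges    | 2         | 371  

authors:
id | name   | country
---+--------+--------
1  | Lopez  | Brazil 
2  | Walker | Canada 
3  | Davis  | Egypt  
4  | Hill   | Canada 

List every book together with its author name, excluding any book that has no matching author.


INNER JOIN keeps only books rows whose author_id matches an id in authors. Walk through each book:
  - book 1 (Broken Clocks): author_id=NULL, no match -> dropped
  - book 2 (The Iron Gate): author_id=NULL, no match -> dropped
  - book 3 (The Red Mountain): author_id=4 -> matches Hill
  - book 4 (Stone Bridges): author_id=2 -> matches Walker
So 2 of 4 rows are dropped.

SQL:
SELECT a.title, b.name AS author
FROM books a
INNER JOIN authors b ON a.author_id = b.id

Result:
title            | author
-----------------+-------
The Red Mountain | Hill  
Stone Bridges    | Walker


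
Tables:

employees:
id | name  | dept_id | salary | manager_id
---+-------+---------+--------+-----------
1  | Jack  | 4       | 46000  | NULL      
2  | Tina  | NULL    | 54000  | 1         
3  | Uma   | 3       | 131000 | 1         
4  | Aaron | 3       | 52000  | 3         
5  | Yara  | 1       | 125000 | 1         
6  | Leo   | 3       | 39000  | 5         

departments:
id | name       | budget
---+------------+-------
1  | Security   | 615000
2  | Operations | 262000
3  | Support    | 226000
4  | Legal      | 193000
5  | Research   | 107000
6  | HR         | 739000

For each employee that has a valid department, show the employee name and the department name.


INNER JOIN keeps only employees rows whose dept_id matches an id in departments. Walk through each employee:
  - employee 1 (Jack): dept_id=4 -> matches Legal
  - employee 2 (Tina): dept_id=NULL, no match -> dropped
  - employee 3 (Uma): dept_id=3 -> matches Support
  - employee 4 (Aaron): dept_id=3 -> matches Support
  - employee 5 (Yara): dept_id=1 -> matches Security
  - employee 6 (Leo): dept_id=3 -> matches Support
So 1 of 6 rows is dropped.

SQL:
SELECT a.name, b.name AS department
FROM employees a
INNER JOIN departments b ON a.dept_id = b.id

Result:
name  | department
------+-----------
Jack  | Legal     
Uma   | Support   
Aaron | Support   
Yara  | Security  
Leo   | Support   


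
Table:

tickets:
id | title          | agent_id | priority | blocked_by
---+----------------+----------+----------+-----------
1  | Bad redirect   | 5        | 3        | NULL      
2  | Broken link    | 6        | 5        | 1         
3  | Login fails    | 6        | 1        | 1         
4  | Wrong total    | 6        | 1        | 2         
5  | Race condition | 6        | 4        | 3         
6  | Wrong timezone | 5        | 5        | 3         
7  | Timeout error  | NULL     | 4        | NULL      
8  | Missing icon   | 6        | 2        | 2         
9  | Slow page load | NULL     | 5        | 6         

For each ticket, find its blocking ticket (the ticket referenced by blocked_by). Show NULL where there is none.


This is a self-join: tickets is joined to a second copy of itself, matching each row's blocked_by to another row's id. Use LEFT JOIN so rows with blocked_by=NULL are kept.
  - ticket 1 (Bad redirect): blocked_by=NULL -> NULL
  - ticket 2 (Broken link): blocked_by=1 -> Bad redirect
  - ticket 3 (Login fails): blocked_by=1 -> Bad redirect
  - ticket 4 (Wrong total): blocked_by=2 -> Broken link
  - ticket 5 (Race condition): blocked_by=3 -> Login fails
  - ticket 6 (Wrong timezone): blocked_by=3 -> Login fails
  - ticket 7 (Timeout error): blocked_by=NULL -> NULL
  - ticket 8 (Missing icon): blocked_by=2 -> Broken link
  - ticket 9 (Slow page load): blocked_by=6 -> Wrong timezone

SQL:
SELECT a.title AS item, b.title AS blocked_by
FROM tickets a
LEFT JOIN tickets b ON a.blocked_by = b.id

Result:
item           | blocked_by    
---------------+---------------
Bad redirect   | NULL          
Broken link    | Bad redirect  
Login fails    | Bad redirect  
Wrong total    | Broken link   
Race condition | Login fails   
Wrong timezone | Login fails   
Timeout error  | NULL          
Missing icon   | Broken link   
Slow page load | Wrong timezone


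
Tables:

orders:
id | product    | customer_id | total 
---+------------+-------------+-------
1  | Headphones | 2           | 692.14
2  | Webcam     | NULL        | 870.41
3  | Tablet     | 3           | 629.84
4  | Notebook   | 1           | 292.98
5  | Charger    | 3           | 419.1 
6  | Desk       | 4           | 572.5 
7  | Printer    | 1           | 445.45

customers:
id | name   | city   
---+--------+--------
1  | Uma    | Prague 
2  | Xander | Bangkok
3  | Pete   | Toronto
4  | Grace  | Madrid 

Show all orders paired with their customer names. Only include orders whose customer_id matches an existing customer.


INNER JOIN keeps only orders rows whose customer_id matches an id in customers. Walk through each order:
  - order 1 (Headphones): customer_id=2 -> matches Xander
  - order 2 (Webcam): customer_id=NULL, no match -> dropped
  - order 3 (Tablet): customer_id=3 -> matches Pete
  - order 4 (Notebook): customer_id=1 -> matches Uma
  - order 5 (Charger): customer_id=3 -> matches Pete
  - order 6 (Desk): customer_id=4 -> matches Grace
  - order 7 (Printer): customer_id=1 -> matches Uma
So 1 of 7 rows is dropped.

SQL:
SELECT a.product, b.name AS customer
FROM orders a
INNER JOIN customers b ON a.customer_id = b.id

Result:
product    | customer
-----------+---------
Headphones | Xander  
Tablet     | Pete    
Notebook   | Uma     
Charger    | Pete    
Desk       | Grace   
Printer    | Uma     


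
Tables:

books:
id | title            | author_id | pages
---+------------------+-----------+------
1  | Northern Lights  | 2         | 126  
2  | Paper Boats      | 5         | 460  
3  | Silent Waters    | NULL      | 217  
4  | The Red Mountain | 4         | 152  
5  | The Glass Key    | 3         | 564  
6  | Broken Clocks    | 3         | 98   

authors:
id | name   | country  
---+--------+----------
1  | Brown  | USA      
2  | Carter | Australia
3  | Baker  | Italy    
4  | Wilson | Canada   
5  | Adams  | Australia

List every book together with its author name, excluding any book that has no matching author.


INNER JOIN keeps only books rows whose author_id matches an id in authors. Walk through each book:
  - book 1 (Northern Lights): author_id=2 -> matches Carter
  - book 2 (Paper Boats): author_id=5 -> matches Adams
  - book 3 (Silent Waters): author_id=NULL, no match -> dropped
  - book 4 (The Red Mountain): author_id=4 -> matches Wilson
  - book 5 (The Glass Key): author_id=3 -> matches Baker
  - book 6 (Broken Clocks): author_id=3 -> matches Baker
So 1 of 6 rows is dropped.

SQL:
SELECT a.title, b.name AS author
FROM books a
INNER JOIN authors b ON a.author_id = b.id

Result:
title            | author
-----------------+-------
Northern Lights  | Carter
Paper Boats      | Adams 
The Red Mountain | Wilson
The Glass Key    | Baker 
Broken Clocks    | Baker 


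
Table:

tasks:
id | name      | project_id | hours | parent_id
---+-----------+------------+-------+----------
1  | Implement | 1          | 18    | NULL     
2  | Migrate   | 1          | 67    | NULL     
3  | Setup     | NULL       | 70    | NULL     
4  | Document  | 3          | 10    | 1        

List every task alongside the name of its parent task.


This is a self-join: tasks is joined to a second copy of itself, matching each row's parent_id to another row's id. Use LEFT JOIN so rows with parent_id=NULL are kept.
  - task 1 (Implement): parent_id=NULL -> NULL
  - task 2 (Migrate): parent_id=NULL -> NULL
  - task 3 (Setup): parent_id=NULL -> NULL
  - task 4 (Document): parent_id=1 -> Implement

SQL:
SELECT a.name AS item, b.name AS parent
FROM tasks a
LEFT JOIN tasks b ON a.parent_id = b.id

Result:
item      | parent   
----------+----------
Implement | NULL     
Migrate   | NULL     
Setup     | NULL     
Document  | Implement


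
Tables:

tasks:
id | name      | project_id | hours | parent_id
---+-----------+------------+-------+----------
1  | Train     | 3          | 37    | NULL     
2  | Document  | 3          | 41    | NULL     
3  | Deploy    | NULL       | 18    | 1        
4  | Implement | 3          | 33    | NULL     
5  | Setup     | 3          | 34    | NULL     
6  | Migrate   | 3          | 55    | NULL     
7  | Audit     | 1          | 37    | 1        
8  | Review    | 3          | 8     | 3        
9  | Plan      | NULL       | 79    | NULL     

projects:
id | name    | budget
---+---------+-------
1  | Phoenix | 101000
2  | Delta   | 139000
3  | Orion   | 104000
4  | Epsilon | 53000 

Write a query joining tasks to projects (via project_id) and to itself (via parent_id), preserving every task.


Two LEFT JOINs from the same base table tasks: one to projects via project_id, one to tasks itself via parent_id. Both are LEFT so every task is preserved.
Match against projects:
  - task 1 (Train): project_id=3 -> matches Orion
  - task 2 (Document): project_id=3 -> matches Orion
  - task 3 (Deploy): project_id=NULL, no match -> kept with NULL
  - task 4 (Implement): project_id=3 -> matches Orion
  - task 5 (Setup): project_id=3 -> matches Orion
  - task 6 (Migrate): project_id=3 -> matches Orion
  - task 7 (Audit): project_id=1 -> matches Phoenix
  - task 8 (Review): project_id=3 -> matches Orion
  - task 9 (Plan): project_id=NULL, no match -> kept with NULL
Match against tasks (self):
  - task 1 (Train): parent_id=NULL -> NULL
  - task 2 (Document): parent_id=NULL -> NULL
  - task 3 (Deploy): parent_id=1 -> Train
  - task 4 (Implement): parent_id=NULL -> NULL
  - task 5 (Setup): parent_id=NULL -> NULL
  - task 6 (Migrate): parent_id=NULL -> NULL
  - task 7 (Audit): parent_id=1 -> Train
  - task 8 (Review): parent_id=3 -> Deploy
  - task 9 (Plan): parent_id=NULL -> NULL

SQL:
SELECT a.name, b.name AS project, c.name AS parent
FROM tasks a
LEFT JOIN projects b ON a.project_id = b.id
LEFT JOIN tasks c ON a.parent_id = c.id

Result:
name      | project | parent
----------+---------+-------
Train     | Orion   | NULL  
Document  | Orion   | NULL  
Deploy    | NULL    | Train 
Implement | Orion   | NULL  
Setup     | Orion   | NULL  
Migrate   | Orion   | NULL  
Audit     | Phoenix | Train 
Review    | Orion   | Deploy
Plan      | NULL    | NULL  


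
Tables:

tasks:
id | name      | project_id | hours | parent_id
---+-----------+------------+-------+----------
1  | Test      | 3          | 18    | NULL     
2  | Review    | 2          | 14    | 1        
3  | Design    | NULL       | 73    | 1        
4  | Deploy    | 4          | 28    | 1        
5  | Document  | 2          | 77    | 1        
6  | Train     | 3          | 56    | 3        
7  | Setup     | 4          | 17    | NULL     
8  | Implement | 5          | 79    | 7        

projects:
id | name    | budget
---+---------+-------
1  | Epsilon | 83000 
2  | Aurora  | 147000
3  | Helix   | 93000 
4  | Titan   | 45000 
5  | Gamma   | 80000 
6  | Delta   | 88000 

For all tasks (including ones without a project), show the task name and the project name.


LEFT JOIN keeps every row from tasks (the left table); where project_id has no match in projects, the project columns become NULL. Walk through each task:
  - task 1 (Test): project_id=3 -> matches Helix
  - task 2 (Review): project_id=2 -> matches Aurora
  - task 3 (Design): project_id=NULL, no match -> kept with NULL
  - task 4 (Deploy): project_id=4 -> matches Titan
  - task 5 (Document): project_id=2 -> matches Aurora
  - task 6 (Train): project_id=3 -> matches Helix
  - task 7 (Setup): project_id=4 -> matches Titan
  - task 8 (Implement): project_id=5 -> matches Gamma
All 8 rows appear; 1 has NULL project.

SQL:
SELECT a.name, b.name AS project
FROM tasks a
LEFT JOIN projects b ON a.project_id = b.id

Result:
name      | project
----------+--------
Test      | Helix  
Review    | Aurora 
Design    | NULL   
Deploy    | Titan  
Document  | Aurora 
Train     | Helix  
Setup     | Titan  
Implement | Gamma  


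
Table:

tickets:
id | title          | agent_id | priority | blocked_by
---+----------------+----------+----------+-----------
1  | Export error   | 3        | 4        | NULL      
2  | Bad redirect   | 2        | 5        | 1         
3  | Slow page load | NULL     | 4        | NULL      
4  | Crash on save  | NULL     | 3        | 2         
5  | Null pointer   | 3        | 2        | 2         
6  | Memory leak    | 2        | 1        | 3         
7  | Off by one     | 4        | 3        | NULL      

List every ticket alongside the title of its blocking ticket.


This is a self-join: tickets is joined to a second copy of itself, matching each row's blocked_by to another row's id. Use LEFT JOIN so rows with blocked_by=NULL are kept.
  - ticket 1 (Export error): blocked_by=NULL -> NULL
  - ticket 2 (Bad redirect): blocked_by=1 -> Export error
  - ticket 3 (Slow page load): blocked_by=NULL -> NULL
  - ticket 4 (Crash on save): blocked_by=2 -> Bad redirect
  - ticket 5 (Null pointer): blocked_by=2 -> Bad redirect
  - ticket 6 (Memory leak): blocked_by=3 -> Slow page load
  - ticket 7 (Off by one): blocked_by=NULL -> NULL

SQL:
SELECT a.title AS item, b.title AS blocked_by
FROM tickets a
LEFT JOIN tickets b ON a.blocked_by = b.id

Result:
item           | blocked_by    
---------------+---------------
Export error   | NULL          
Bad redirect   | Export error  
Slow page load | NULL          
Crash on save  | Bad redirect  
Null pointer   | Bad redirect  
Memory leak    | Slow page load
Off by one     | NULL          


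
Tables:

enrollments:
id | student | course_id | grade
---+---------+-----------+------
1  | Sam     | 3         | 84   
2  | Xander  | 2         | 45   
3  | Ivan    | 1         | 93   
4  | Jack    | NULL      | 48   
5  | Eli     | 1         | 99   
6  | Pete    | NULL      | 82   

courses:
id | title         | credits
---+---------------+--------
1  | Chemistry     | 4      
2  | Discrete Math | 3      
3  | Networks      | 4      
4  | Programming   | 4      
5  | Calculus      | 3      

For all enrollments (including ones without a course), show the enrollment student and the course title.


LEFT JOIN keeps every row from enrollments (the left table); where course_id has no match in courses, the course columns become NULL. Walk through each enrollment:
  - enrollment 1 (Sam): course_id=3 -> matches Networks
  - enrollment 2 (Xander): course_id=2 -> matches Discrete Math
  - enrollment 3 (Ivan): course_id=1 -> matches Chemistry
  - enrollment 4 (Jack): course_id=NULL, no match -> kept with NULL
  - enrollment 5 (Eli): course_id=1 -> matches Chemistry
  - enrollment 6 (Pete): course_id=NULL, no match -> kept with NULL
All 6 rows appear; 2 have NULL course.

SQL:
SELECT a.student, b.title AS course
FROM enrollments a
LEFT JOIN courses b ON a.course_id = b.id

Result:
student | course       
--------+--------------
Sam     | Networks     
Xander  | Discrete Math
Ivan    | Chemistry    
Jack    | NULL         
Eli     | Chemistry    
Pete    | NULL         


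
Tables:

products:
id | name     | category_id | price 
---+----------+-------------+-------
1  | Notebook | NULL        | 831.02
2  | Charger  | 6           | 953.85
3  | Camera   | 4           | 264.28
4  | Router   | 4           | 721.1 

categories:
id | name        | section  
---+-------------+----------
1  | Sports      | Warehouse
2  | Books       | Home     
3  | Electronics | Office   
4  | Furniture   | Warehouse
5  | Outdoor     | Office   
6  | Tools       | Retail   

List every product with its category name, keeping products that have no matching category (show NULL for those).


LEFT JOIN keeps every row from products (the left table); where category_id has no match in categories, the category columns become NULL. Walk through each product:
  - product 1 (Notebook): category_id=NULL, no match -> kept with NULL
  - product 2 (Charger): category_id=6 -> matches Tools
  - product 3 (Camera): category_id=4 -> matches Furniture
  - product 4 (Router): category_id=4 -> matches Furniture
All 4 rows appear; 1 has NULL category.

SQL:
SELECT a.name, b.name AS category
FROM products a
LEFT JOIN categories b ON a.category_id = b.id

Result:
name     | category 
---------+----------
Notebook | NULL     
Charger  | Tools    
Camera   | Furniture
Router   | Furniture
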